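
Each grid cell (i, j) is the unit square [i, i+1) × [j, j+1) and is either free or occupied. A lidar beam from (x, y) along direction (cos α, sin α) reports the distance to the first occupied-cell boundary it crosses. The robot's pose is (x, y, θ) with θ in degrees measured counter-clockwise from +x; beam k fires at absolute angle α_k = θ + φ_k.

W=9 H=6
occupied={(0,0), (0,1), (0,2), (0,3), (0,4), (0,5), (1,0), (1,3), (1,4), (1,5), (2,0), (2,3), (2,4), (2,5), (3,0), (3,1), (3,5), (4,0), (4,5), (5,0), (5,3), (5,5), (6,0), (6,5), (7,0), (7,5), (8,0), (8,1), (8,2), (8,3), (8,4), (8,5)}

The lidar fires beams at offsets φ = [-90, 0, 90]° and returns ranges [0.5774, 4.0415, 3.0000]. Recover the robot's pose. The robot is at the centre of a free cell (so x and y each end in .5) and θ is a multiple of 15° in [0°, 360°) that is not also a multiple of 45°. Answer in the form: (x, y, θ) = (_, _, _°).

The pose lattice has 22·16 = 352 candidates. Test each by forward raycasting.
  (2.5, 1.5, 105°): beam 1 = 0.5176 ≠ 0.5774 ✗
  (6.5, 4.5, 150°): beam 2 = 1.0000 ≠ 4.0415 ✗
  (7.5, 4.5, 165°): beam 1 = 0.5176 ≠ 0.5774 ✗
  (7.5, 4.5, 195°): beam 1 = 0.5176 ≠ 0.5774 ✗
  …
  (4.5, 1.5, 30°): r_1=0.5774, r_2=4.0415, r_3=3.0000 — all match ✓
No second candidate reproduces the full scan.

(x, y, θ) = (4.5, 1.5, 30°)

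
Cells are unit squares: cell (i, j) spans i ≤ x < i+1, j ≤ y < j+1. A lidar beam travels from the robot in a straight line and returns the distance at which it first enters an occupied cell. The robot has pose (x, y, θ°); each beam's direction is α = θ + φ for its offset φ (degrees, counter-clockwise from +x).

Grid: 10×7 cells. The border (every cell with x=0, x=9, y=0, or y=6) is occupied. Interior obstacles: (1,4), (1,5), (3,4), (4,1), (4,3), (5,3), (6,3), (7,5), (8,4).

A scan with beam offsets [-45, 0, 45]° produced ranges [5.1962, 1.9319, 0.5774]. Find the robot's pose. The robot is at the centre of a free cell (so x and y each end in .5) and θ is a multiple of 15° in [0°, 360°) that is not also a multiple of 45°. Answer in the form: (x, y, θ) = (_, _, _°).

The pose lattice has 31·16 = 496 candidates. Test each by forward raycasting.
  (6.5, 1.5, 195°): beam 2 = 1.5529 ≠ 1.9319 ✗
  (7.5, 2.5, 105°): beam 1 = 1.7321 ≠ 5.1962 ✗
  (4.5, 4.5, 195°): beam 1 = 0.5774 ≠ 5.1962 ✗
  (3.5, 5.5, 345°): beam 1 = 0.5774 ≠ 5.1962 ✗
  …
  (4.5, 5.5, 15°): r_1=5.1962, r_2=1.9319, r_3=0.5774 — all match ✓
Only this pose fits every beam.

(x, y, θ) = (4.5, 5.5, 15°)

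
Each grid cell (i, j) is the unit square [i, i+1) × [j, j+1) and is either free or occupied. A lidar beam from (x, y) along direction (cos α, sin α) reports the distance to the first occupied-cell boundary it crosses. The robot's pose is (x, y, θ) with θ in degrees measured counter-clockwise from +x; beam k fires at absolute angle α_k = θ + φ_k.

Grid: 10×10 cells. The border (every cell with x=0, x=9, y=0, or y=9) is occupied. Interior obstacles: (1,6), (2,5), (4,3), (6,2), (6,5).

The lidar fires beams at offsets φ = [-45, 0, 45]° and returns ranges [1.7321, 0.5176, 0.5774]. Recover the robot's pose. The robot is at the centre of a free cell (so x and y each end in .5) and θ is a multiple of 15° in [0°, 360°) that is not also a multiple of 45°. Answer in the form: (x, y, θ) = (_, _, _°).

(x, y, θ) = (5.5, 2.5, 345°)

Candidates: 59 free-cell centres × 16 headings = 944 poses. Raycast each; keep the one whose scan matches to 4 dp.
  (4.5, 7.5, 255°): beam 1 = 2.8868 ≠ 1.7321 ✗
  (8.5, 4.5, 195°): beam 2 = 3.6235 ≠ 0.5176 ✗
  (6.5, 4.5, 105°): beam 1 = 0.5774 ≠ 1.7321 ✗
  (6.5, 3.5, 60°): beam 1 = 2.5882 ≠ 1.7321 ✗
  …
  (5.5, 2.5, 345°): r_1=1.7321, r_2=0.5176, r_3=0.5774 — all match ✓
No second candidate reproduces the full scan.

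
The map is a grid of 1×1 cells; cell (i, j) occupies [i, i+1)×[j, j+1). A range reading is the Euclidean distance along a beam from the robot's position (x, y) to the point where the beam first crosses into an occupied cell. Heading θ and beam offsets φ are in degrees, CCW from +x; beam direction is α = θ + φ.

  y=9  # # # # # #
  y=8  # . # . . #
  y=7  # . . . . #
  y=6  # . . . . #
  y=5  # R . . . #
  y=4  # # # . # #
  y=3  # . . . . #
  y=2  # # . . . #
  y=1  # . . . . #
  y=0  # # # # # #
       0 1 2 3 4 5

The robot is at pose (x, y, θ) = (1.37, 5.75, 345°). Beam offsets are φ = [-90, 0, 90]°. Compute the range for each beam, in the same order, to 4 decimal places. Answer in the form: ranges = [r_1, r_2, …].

ranges = [0.7765, 2.8978, 2.4341]

beam 1: φ=-90°, α=255°
  dir = (cos 255°, sin 255°) = (-0.2588, -0.9659); from cell (1,5)
  next x-line at t=1.4296, next y-line at t=0.7765; Δt_x=3.8637, Δt_y=1.0353
    y: enter (1,4) at t=0.7765 ← occupied
  → r_1 = 0.7765
beam 2: φ=0°, α=345°
  dir = (cos 345°, sin 345°) = (0.9659, -0.2588); from cell (1,5)
  next x-line at t=0.6522, next y-line at t=2.8978; Δt_x=1.0353, Δt_y=3.8637
    x: enter (2,5) at t=0.6522
    x: enter (3,5) at t=1.6875
    x: enter (4,5) at t=2.7228
    y: enter (4,4) at t=2.8978 ← occupied
  → r_2 = 2.8978
beam 3: φ=90°, α=75°
  dir = (cos 75°, sin 75°) = (0.2588, 0.9659); from cell (1,5)
  next x-line at t=2.4341, next y-line at t=0.2588; Δt_x=3.8637, Δt_y=1.0353
    y: enter (1,6) at t=0.2588
    y: enter (1,7) at t=1.2941
    y: enter (1,8) at t=2.3294
    x: enter (2,8) at t=2.4341 ← occupied
  → r_3 = 2.4341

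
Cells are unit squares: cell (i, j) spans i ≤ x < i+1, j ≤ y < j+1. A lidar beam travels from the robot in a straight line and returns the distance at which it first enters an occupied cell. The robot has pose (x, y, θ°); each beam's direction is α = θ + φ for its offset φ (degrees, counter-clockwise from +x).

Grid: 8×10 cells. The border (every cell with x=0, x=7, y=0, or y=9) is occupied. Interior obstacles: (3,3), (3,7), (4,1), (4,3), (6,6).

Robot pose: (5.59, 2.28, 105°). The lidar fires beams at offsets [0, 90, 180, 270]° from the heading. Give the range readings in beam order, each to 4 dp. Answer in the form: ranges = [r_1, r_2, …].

ranges = [6.9571, 1.0818, 1.3252, 1.4597]

beam 1: φ=0°, α=105°
  direction (-0.2588, 0.9659); cell (5,2); t to first gridline: x 2.2796, y 0.7454 (then +3.8637 / +1.0353)
    (5,3) via y @ 0.7454
    (5,4) via y @ 1.7807
    (4,4) via x @ 2.2796
    (4,5) via y @ 2.8160
    (4,6) via y @ 3.8512
    (4,7) via y @ 4.8865
    (4,8) via y @ 5.9218
    (3,8) via x @ 6.1433
    (3,9) via y @ 6.9571  # hit
  → r_1 = 6.9571
beam 2: φ=90°, α=195°
  direction (-0.9659, -0.2588); cell (5,2); t to first gridline: x 0.6108, y 1.0818 (then +1.0353 / +3.8637)
    (4,2) via x @ 0.6108
    (4,1) via y @ 1.0818  # hit
  → r_2 = 1.0818
beam 3: φ=180°, α=285°
  direction (0.2588, -0.9659); cell (5,2); t to first gridline: x 1.5841, y 0.2899 (then +3.8637 / +1.0353)
    (5,1) via y @ 0.2899
    (5,0) via y @ 1.3252  # hit
  → r_3 = 1.3252
beam 4: φ=270°, α=15°
  direction (0.9659, 0.2588); cell (5,2); t to first gridline: x 0.4245, y 2.7819 (then +1.0353 / +3.8637)
    (6,2) via x @ 0.4245
    (7,2) via x @ 1.4597  # hit
  → r_4 = 1.4597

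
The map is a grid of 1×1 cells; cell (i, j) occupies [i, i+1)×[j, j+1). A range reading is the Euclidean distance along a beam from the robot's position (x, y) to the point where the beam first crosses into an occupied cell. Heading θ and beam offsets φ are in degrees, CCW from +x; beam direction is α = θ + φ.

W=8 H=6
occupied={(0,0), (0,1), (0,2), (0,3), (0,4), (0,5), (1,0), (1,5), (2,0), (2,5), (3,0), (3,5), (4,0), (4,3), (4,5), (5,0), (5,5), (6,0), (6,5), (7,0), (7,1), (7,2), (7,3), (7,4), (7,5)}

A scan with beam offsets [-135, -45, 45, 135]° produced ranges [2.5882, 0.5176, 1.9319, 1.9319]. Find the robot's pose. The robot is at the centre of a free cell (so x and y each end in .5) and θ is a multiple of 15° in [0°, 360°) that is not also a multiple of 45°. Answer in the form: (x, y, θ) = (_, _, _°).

Enumerate (i+0.5, j+0.5, θ) over the 23 free cells and 16 admissible headings. For each, cast all 4 beams and compare to the given ranges.
  (2.5, 3.5, 150°): beam 1 = 1.5529 ≠ 2.5882 ✗
  (1.5, 2.5, 300°): beam 1 = 0.5176 ≠ 2.5882 ✗
  (2.5, 2.5, 285°): beam 1 = 1.7321 ≠ 2.5882 ✗
  …
  (3.5, 1.5, 300°): r_1=2.5882, r_2=0.5176, r_3=1.9319, r_4=1.9319 — all match ✓
Only this pose fits every beam.

(x, y, θ) = (3.5, 1.5, 300°)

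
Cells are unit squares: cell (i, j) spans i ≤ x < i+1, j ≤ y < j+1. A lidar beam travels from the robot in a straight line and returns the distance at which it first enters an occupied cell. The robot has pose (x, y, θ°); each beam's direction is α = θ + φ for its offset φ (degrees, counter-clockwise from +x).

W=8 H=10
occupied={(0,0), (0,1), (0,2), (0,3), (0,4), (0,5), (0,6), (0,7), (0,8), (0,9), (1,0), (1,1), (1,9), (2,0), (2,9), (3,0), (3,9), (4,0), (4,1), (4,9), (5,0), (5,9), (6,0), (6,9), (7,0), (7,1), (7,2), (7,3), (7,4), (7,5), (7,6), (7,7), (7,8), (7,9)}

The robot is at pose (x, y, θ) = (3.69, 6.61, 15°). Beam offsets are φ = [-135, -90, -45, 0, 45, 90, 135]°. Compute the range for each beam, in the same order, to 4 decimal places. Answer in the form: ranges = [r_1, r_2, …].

ranges = [5.3232, 4.7726, 3.8221, 3.4268, 2.7597, 2.4743, 3.1061]

beam 1: φ=-135°, α=240°
  dir = (cos 240°, sin 240°) = (-0.5000, -0.8660); from cell (3,6)
  next x-line at t=1.3800, next y-line at t=0.7044; Δt_x=2.0000, Δt_y=1.1547
    y: enter (3,5) at t=0.7044
    x: enter (2,5) at t=1.3800
    y: enter (2,4) at t=1.8591
    y: enter (2,3) at t=3.0138
    x: enter (1,3) at t=3.3800
    y: enter (1,2) at t=4.1685
    y: enter (1,1) at t=5.3232 ← occupied
  → r_1 = 5.3232
beam 2: φ=-90°, α=285°
  dir = (cos 285°, sin 285°) = (0.2588, -0.9659); from cell (3,6)
  next x-line at t=1.1977, next y-line at t=0.6315; Δt_x=3.8637, Δt_y=1.0353
    y: enter (3,5) at t=0.6315
    x: enter (4,5) at t=1.1977
    y: enter (4,4) at t=1.6668
    y: enter (4,3) at t=2.7021
    y: enter (4,2) at t=3.7373
    y: enter (4,1) at t=4.7726 ← occupied
  → r_2 = 4.7726
beam 3: φ=-45°, α=330°
  dir = (cos 330°, sin 330°) = (0.8660, -0.5000); from cell (3,6)
  next x-line at t=0.3580, next y-line at t=1.2200; Δt_x=1.1547, Δt_y=2.0000
    x: enter (4,6) at t=0.3580
    y: enter (4,5) at t=1.2200
    x: enter (5,5) at t=1.5127
    x: enter (6,5) at t=2.6674
    y: enter (6,4) at t=3.2200
    x: enter (7,4) at t=3.8221 ← occupied
  → r_3 = 3.8221
beam 4: φ=0°, α=15°
  dir = (cos 15°, sin 15°) = (0.9659, 0.2588); from cell (3,6)
  next x-line at t=0.3209, next y-line at t=1.5068; Δt_x=1.0353, Δt_y=3.8637
    x: enter (4,6) at t=0.3209
    x: enter (5,6) at t=1.3562
    y: enter (5,7) at t=1.5068
    x: enter (6,7) at t=2.3915
    x: enter (7,7) at t=3.4268 ← occupied
  → r_4 = 3.4268
beam 5: φ=45°, α=60°
  dir = (cos 60°, sin 60°) = (0.5000, 0.8660); from cell (3,6)
  next x-line at t=0.6200, next y-line at t=0.4503; Δt_x=2.0000, Δt_y=1.1547
    y: enter (3,7) at t=0.4503
    x: enter (4,7) at t=0.6200
    y: enter (4,8) at t=1.6050
    x: enter (5,8) at t=2.6200
    y: enter (5,9) at t=2.7597 ← occupied
  → r_5 = 2.7597
beam 6: φ=90°, α=105°
  dir = (cos 105°, sin 105°) = (-0.2588, 0.9659); from cell (3,6)
  next x-line at t=2.6660, next y-line at t=0.4038; Δt_x=3.8637, Δt_y=1.0353
    y: enter (3,7) at t=0.4038
    y: enter (3,8) at t=1.4390
    y: enter (3,9) at t=2.4743 ← occupied
  → r_6 = 2.4743
beam 7: φ=135°, α=150°
  dir = (cos 150°, sin 150°) = (-0.8660, 0.5000); from cell (3,6)
  next x-line at t=0.7967, next y-line at t=0.7800; Δt_x=1.1547, Δt_y=2.0000
    y: enter (3,7) at t=0.7800
    x: enter (2,7) at t=0.7967
    x: enter (1,7) at t=1.9514
    y: enter (1,8) at t=2.7800
    x: enter (0,8) at t=3.1061 ← occupied
  → r_7 = 3.1061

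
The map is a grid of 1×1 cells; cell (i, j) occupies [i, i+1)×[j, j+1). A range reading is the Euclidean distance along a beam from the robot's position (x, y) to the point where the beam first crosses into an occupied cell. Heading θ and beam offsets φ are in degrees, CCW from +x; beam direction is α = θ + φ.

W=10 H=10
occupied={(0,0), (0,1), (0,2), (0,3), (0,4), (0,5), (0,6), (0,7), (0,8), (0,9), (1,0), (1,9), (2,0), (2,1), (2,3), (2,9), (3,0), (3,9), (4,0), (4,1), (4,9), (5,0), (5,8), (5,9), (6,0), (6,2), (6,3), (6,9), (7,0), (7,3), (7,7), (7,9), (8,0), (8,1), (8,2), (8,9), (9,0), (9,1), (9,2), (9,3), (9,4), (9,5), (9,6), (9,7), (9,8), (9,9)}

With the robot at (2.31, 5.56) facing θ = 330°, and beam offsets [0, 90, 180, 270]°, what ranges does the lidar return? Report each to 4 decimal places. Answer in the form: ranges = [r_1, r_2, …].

beam 1: φ=0°, α=330°
  d=(0.8660,-0.5000)  start (2,5)  tX=0.7967 tY=1.1200  stride 1/|dx|=1.1547 1/|dy|=2.0000
    cross x-line → (3,5), t=0.7967
    cross y-line → (3,4), t=1.1200
    cross x-line → (4,4), t=1.9514
    cross x-line → (5,4), t=3.1061
    cross y-line → (5,3), t=3.1200
    cross x-line → (6,3), t=4.2608 (wall)
  → r_1 = 4.2608
beam 2: φ=90°, α=60°
  d=(0.5000,0.8660)  start (2,5)  tX=1.3800 tY=0.5081  stride 1/|dx|=2.0000 1/|dy|=1.1547
    cross y-line → (2,6), t=0.5081
    cross x-line → (3,6), t=1.3800
    cross y-line → (3,7), t=1.6628
    cross y-line → (3,8), t=2.8175
    cross x-line → (4,8), t=3.3800
    cross y-line → (4,9), t=3.9722 (wall)
  → r_2 = 3.9722
beam 3: φ=180°, α=150°
  d=(-0.8660,0.5000)  start (2,5)  tX=0.3580 tY=0.8800  stride 1/|dx|=1.1547 1/|dy|=2.0000
    cross x-line → (1,5), t=0.3580
    cross y-line → (1,6), t=0.8800
    cross x-line → (0,6), t=1.5127 (wall)
  → r_3 = 1.5127
beam 4: φ=270°, α=240°
  d=(-0.5000,-0.8660)  start (2,5)  tX=0.6200 tY=0.6466  stride 1/|dx|=2.0000 1/|dy|=1.1547
    cross x-line → (1,5), t=0.6200
    cross y-line → (1,4), t=0.6466
    cross y-line → (1,3), t=1.8013
    cross x-line → (0,3), t=2.6200 (wall)
  → r_4 = 2.6200

ranges = [4.2608, 3.9722, 1.5127, 2.6200]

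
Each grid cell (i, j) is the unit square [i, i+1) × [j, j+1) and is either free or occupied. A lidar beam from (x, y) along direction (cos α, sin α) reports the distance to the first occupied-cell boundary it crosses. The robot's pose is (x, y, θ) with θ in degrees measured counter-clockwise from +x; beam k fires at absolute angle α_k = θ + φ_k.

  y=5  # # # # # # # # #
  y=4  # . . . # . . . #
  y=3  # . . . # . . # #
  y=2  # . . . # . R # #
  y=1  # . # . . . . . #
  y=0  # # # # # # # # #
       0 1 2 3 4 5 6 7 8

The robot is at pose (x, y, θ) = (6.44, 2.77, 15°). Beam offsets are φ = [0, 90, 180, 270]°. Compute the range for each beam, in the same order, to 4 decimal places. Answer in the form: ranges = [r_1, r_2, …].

beam 1: φ=0°, α=15°
  dir = (cos 15°, sin 15°) = (0.9659, 0.2588); from cell (6,2)
  next x-line at t=0.5798, next y-line at t=0.8887; Δt_x=1.0353, Δt_y=3.8637
    x: enter (7,2) at t=0.5798 ← occupied
  → r_1 = 0.5798
beam 2: φ=90°, α=105°
  dir = (cos 105°, sin 105°) = (-0.2588, 0.9659); from cell (6,2)
  next x-line at t=1.7000, next y-line at t=0.2381; Δt_x=3.8637, Δt_y=1.0353
    y: enter (6,3) at t=0.2381
    y: enter (6,4) at t=1.2734
    x: enter (5,4) at t=1.7000
    y: enter (5,5) at t=2.3087 ← occupied
  → r_2 = 2.3087
beam 3: φ=180°, α=195°
  dir = (cos 195°, sin 195°) = (-0.9659, -0.2588); from cell (6,2)
  next x-line at t=0.4555, next y-line at t=2.9751; Δt_x=1.0353, Δt_y=3.8637
    x: enter (5,2) at t=0.4555
    x: enter (4,2) at t=1.4908 ← occupied
  → r_3 = 1.4908
beam 4: φ=270°, α=285°
  dir = (cos 285°, sin 285°) = (0.2588, -0.9659); from cell (6,2)
  next x-line at t=2.1637, next y-line at t=0.7972; Δt_x=3.8637, Δt_y=1.0353
    y: enter (6,1) at t=0.7972
    y: enter (6,0) at t=1.8324 ← occupied
  → r_4 = 1.8324

ranges = [0.5798, 2.3087, 1.4908, 1.8324]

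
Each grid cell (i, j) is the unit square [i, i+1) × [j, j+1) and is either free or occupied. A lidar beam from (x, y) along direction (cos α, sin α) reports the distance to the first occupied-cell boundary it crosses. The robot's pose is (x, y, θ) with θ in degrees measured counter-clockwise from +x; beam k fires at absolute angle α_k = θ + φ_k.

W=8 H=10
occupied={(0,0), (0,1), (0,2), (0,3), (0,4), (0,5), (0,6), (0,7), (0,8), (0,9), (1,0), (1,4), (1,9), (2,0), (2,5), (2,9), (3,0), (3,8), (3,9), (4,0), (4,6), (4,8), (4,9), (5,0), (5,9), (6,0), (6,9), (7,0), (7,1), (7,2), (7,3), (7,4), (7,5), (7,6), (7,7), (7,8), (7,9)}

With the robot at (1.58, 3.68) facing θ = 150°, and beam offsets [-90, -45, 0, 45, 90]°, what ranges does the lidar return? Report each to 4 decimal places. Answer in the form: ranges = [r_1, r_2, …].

beam 1: φ=-90°, α=60°
  dir = (cos 60°, sin 60°) = (0.5000, 0.8660); from cell (1,3)
  next x-line at t=0.8400, next y-line at t=0.3695; Δt_x=2.0000, Δt_y=1.1547
    y: enter (1,4) at t=0.3695 ← occupied
  → r_1 = 0.3695
beam 2: φ=-45°, α=105°
  dir = (cos 105°, sin 105°) = (-0.2588, 0.9659); from cell (1,3)
  next x-line at t=2.2409, next y-line at t=0.3313; Δt_x=3.8637, Δt_y=1.0353
    y: enter (1,4) at t=0.3313 ← occupied
  → r_2 = 0.3313
beam 3: φ=0°, α=150°
  dir = (cos 150°, sin 150°) = (-0.8660, 0.5000); from cell (1,3)
  next x-line at t=0.6697, next y-line at t=0.6400; Δt_x=1.1547, Δt_y=2.0000
    y: enter (1,4) at t=0.6400 ← occupied
  → r_3 = 0.6400
beam 4: φ=45°, α=195°
  dir = (cos 195°, sin 195°) = (-0.9659, -0.2588); from cell (1,3)
  next x-line at t=0.6005, next y-line at t=2.6273; Δt_x=1.0353, Δt_y=3.8637
    x: enter (0,3) at t=0.6005 ← occupied
  → r_4 = 0.6005
beam 5: φ=90°, α=240°
  dir = (cos 240°, sin 240°) = (-0.5000, -0.8660); from cell (1,3)
  next x-line at t=1.1600, next y-line at t=0.7852; Δt_x=2.0000, Δt_y=1.1547
    y: enter (1,2) at t=0.7852
    x: enter (0,2) at t=1.1600 ← occupied
  → r_5 = 1.1600

ranges = [0.3695, 0.3313, 0.6400, 0.6005, 1.1600]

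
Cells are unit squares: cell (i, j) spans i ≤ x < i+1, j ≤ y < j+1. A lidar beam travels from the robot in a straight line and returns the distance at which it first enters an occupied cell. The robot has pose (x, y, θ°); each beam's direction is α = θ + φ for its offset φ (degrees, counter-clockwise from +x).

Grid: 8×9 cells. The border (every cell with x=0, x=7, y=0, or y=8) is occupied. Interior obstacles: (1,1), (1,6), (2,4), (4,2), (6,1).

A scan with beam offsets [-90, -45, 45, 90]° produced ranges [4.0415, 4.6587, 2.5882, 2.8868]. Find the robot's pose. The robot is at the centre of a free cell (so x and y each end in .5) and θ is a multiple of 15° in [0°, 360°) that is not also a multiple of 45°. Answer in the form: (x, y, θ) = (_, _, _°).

The pose lattice has 37·16 = 592 candidates. Test each by forward raycasting.
  (6.5, 7.5, 195°): beam 1 = 0.5176 ≠ 4.0415 ✗
  (6.5, 4.5, 30°): beam 1 = 1.0000 ≠ 4.0415 ✗
  (4.5, 3.5, 345°): beam 1 = 0.5176 ≠ 4.0415 ✗
  (1.5, 5.5, 120°): beam 1 = 5.0000 ≠ 4.0415 ✗
  (1.5, 7.5, 195°): beam 1 = 0.5176 ≠ 4.0415 ✗
  …
  (3.5, 3.5, 120°): r_1=4.0415, r_2=4.6587, r_3=2.5882, r_4=2.8868 — all match ✓
No second candidate reproduces the full scan.

(x, y, θ) = (3.5, 3.5, 120°)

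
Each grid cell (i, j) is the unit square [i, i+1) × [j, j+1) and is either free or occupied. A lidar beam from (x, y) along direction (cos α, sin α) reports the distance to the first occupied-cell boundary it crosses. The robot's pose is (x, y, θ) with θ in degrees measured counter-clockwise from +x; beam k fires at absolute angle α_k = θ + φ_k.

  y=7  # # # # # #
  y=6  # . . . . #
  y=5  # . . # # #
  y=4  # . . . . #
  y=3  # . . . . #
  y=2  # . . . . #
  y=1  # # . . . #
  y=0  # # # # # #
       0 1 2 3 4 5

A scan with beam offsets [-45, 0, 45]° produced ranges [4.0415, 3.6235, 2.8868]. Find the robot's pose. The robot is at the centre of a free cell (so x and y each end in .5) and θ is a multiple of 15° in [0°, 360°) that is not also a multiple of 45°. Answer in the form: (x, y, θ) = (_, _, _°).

(x, y, θ) = (4.5, 3.5, 195°)

The pose lattice has 21·16 = 336 candidates. Test each by forward raycasting.
  (1.5, 5.5, 105°): beam 1 = 1.7321 ≠ 4.0415 ✗
  (2.5, 5.5, 60°): beam 1 = 0.5176 ≠ 4.0415 ✗
  (2.5, 4.5, 240°): beam 1 = 1.5529 ≠ 4.0415 ✗
  …
  (4.5, 3.5, 195°): r_1=4.0415, r_2=3.6235, r_3=2.8868 — all match ✓
Unique over the lattice → pose = (4.5, 3.5, 195°).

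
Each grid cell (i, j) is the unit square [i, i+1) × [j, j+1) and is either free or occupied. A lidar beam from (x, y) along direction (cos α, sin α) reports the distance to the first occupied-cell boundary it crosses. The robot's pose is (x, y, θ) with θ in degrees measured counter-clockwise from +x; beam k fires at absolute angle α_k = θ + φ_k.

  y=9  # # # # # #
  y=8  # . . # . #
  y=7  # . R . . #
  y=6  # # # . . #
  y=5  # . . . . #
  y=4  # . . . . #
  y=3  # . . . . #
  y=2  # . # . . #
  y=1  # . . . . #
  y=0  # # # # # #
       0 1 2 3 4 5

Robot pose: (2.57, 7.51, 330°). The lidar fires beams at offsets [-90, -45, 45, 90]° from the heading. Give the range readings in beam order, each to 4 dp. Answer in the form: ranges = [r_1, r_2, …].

ranges = [0.5889, 0.5280, 2.5157, 0.8600]

beam 1: φ=-90°, α=240°
  dir = (cos 240°, sin 240°) = (-0.5000, -0.8660); from cell (2,7)
  next x-line at t=1.1400, next y-line at t=0.5889; Δt_x=2.0000, Δt_y=1.1547
    y: enter (2,6) at t=0.5889 ← occupied
  → r_1 = 0.5889
beam 2: φ=-45°, α=285°
  dir = (cos 285°, sin 285°) = (0.2588, -0.9659); from cell (2,7)
  next x-line at t=1.6614, next y-line at t=0.5280; Δt_x=3.8637, Δt_y=1.0353
    y: enter (2,6) at t=0.5280 ← occupied
  → r_2 = 0.5280
beam 3: φ=45°, α=15°
  dir = (cos 15°, sin 15°) = (0.9659, 0.2588); from cell (2,7)
  next x-line at t=0.4452, next y-line at t=1.8932; Δt_x=1.0353, Δt_y=3.8637
    x: enter (3,7) at t=0.4452
    x: enter (4,7) at t=1.4804
    y: enter (4,8) at t=1.8932
    x: enter (5,8) at t=2.5157 ← occupied
  → r_3 = 2.5157
beam 4: φ=90°, α=60°
  dir = (cos 60°, sin 60°) = (0.5000, 0.8660); from cell (2,7)
  next x-line at t=0.8600, next y-line at t=0.5658; Δt_x=2.0000, Δt_y=1.1547
    y: enter (2,8) at t=0.5658
    x: enter (3,8) at t=0.8600 ← occupied
  → r_4 = 0.8600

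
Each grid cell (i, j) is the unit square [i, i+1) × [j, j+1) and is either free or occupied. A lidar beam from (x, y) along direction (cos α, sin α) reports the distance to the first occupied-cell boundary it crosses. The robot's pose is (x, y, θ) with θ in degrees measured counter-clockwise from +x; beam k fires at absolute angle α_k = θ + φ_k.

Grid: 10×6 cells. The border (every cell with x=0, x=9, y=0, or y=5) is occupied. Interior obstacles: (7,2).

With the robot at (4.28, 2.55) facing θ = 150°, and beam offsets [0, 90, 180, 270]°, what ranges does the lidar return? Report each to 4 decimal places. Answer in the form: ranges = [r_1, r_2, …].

beam 1: φ=0°, α=150°
  cosα=-0.8660 sinα=0.5000 | (4,2) | tMaxX 0.3233 tMaxY 0.9000 | tΔX 1.1547 tΔY 2.0000
    t=0.3233 [x] (3,2)
    t=0.9000 [y] (3,3)
    t=1.4780 [x] (2,3)
    t=2.6327 [x] (1,3)
    t=2.9000 [y] (1,4)
    t=3.7874 [x] (0,4) — stop
  → r_1 = 3.7874
beam 2: φ=90°, α=240°
  cosα=-0.5000 sinα=-0.8660 | (4,2) | tMaxX 0.5600 tMaxY 0.6351 | tΔX 2.0000 tΔY 1.1547
    t=0.5600 [x] (3,2)
    t=0.6351 [y] (3,1)
    t=1.7898 [y] (3,0) — stop
  → r_2 = 1.7898
beam 3: φ=180°, α=330°
  cosα=0.8660 sinα=-0.5000 | (4,2) | tMaxX 0.8314 tMaxY 1.1000 | tΔX 1.1547 tΔY 2.0000
    t=0.8314 [x] (5,2)
    t=1.1000 [y] (5,1)
    t=1.9861 [x] (6,1)
    t=3.1000 [y] (6,0) — stop
  → r_3 = 3.1000
beam 4: φ=270°, α=60°
  cosα=0.5000 sinα=0.8660 | (4,2) | tMaxX 1.4400 tMaxY 0.5196 | tΔX 2.0000 tΔY 1.1547
    t=0.5196 [y] (4,3)
    t=1.4400 [x] (5,3)
    t=1.6743 [y] (5,4)
    t=2.8290 [y] (5,5) — stop
  → r_4 = 2.8290

ranges = [3.7874, 1.7898, 3.1000, 2.8290]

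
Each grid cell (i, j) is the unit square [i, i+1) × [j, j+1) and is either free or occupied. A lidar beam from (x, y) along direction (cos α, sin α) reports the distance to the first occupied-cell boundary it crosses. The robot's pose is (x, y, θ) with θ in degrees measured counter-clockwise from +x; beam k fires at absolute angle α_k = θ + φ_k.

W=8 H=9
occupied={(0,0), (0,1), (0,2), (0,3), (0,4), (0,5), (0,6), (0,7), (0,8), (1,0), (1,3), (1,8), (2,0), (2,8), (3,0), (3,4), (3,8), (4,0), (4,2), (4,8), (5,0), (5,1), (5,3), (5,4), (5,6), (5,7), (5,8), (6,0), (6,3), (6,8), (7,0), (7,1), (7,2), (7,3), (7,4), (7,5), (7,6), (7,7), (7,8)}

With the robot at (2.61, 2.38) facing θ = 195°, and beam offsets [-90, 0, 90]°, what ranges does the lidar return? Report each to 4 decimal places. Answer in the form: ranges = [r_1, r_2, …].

beam 1: φ=-90°, α=105°
  direction (-0.2588, 0.9659); cell (2,2); t to first gridline: x 2.3569, y 0.6419 (then +3.8637 / +1.0353)
    (2,3) via y @ 0.6419
    (2,4) via y @ 1.6771
    (1,4) via x @ 2.3569
    (1,5) via y @ 2.7124
    (1,6) via y @ 3.7477
    (1,7) via y @ 4.7830
    (1,8) via y @ 5.8183  # hit
  → r_1 = 5.8183
beam 2: φ=0°, α=195°
  direction (-0.9659, -0.2588); cell (2,2); t to first gridline: x 0.6315, y 1.4682 (then +1.0353 / +3.8637)
    (1,2) via x @ 0.6315
    (1,1) via y @ 1.4682
    (0,1) via x @ 1.6668  # hit
  → r_2 = 1.6668
beam 3: φ=90°, α=285°
  direction (0.2588, -0.9659); cell (2,2); t to first gridline: x 1.5068, y 0.3934 (then +3.8637 / +1.0353)
    (2,1) via y @ 0.3934
    (2,0) via y @ 1.4287  # hit
  → r_3 = 1.4287

ranges = [5.8183, 1.6668, 1.4287]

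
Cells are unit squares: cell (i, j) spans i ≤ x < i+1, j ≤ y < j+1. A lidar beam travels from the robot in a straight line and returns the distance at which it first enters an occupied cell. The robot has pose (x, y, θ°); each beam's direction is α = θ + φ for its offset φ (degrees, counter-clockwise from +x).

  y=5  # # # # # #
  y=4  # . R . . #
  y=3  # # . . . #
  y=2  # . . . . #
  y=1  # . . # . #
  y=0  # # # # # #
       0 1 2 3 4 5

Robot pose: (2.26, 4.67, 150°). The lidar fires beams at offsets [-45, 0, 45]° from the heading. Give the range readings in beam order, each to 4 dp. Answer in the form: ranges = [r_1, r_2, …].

beam 1: φ=-45°, α=105°
  d=(-0.2588,0.9659)  start (2,4)  tX=1.0046 tY=0.3416  stride 1/|dx|=3.8637 1/|dy|=1.0353
    cross y-line → (2,5), t=0.3416 (wall)
  → r_1 = 0.3416
beam 2: φ=0°, α=150°
  d=(-0.8660,0.5000)  start (2,4)  tX=0.3002 tY=0.6600  stride 1/|dx|=1.1547 1/|dy|=2.0000
    cross x-line → (1,4), t=0.3002
    cross y-line → (1,5), t=0.6600 (wall)
  → r_2 = 0.6600
beam 3: φ=45°, α=195°
  d=(-0.9659,-0.2588)  start (2,4)  tX=0.2692 tY=2.5887  stride 1/|dx|=1.0353 1/|dy|=3.8637
    cross x-line → (1,4), t=0.2692
    cross x-line → (0,4), t=1.3044 (wall)
  → r_3 = 1.3044

ranges = [0.3416, 0.6600, 1.3044]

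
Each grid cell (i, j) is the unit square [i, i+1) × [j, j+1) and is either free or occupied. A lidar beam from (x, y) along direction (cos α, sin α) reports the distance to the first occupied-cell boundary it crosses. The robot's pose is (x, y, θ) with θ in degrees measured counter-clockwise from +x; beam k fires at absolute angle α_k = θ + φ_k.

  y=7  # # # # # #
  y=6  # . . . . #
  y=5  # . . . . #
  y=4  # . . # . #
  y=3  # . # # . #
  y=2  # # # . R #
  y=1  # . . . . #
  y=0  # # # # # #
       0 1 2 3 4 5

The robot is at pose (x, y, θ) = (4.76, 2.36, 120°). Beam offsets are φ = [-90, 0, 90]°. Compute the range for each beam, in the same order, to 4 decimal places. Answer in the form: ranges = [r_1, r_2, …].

beam 1: φ=-90°, α=30°
  d=(0.8660,0.5000)  start (4,2)  tX=0.2771 tY=1.2800  stride 1/|dx|=1.1547 1/|dy|=2.0000
    cross x-line → (5,2), t=0.2771 (wall)
  → r_1 = 0.2771
beam 2: φ=0°, α=120°
  d=(-0.5000,0.8660)  start (4,2)  tX=1.5200 tY=0.7390  stride 1/|dx|=2.0000 1/|dy|=1.1547
    cross y-line → (4,3), t=0.7390
    cross x-line → (3,3), t=1.5200 (wall)
  → r_2 = 1.5200
beam 3: φ=90°, α=210°
  d=(-0.8660,-0.5000)  start (4,2)  tX=0.8776 tY=0.7200  stride 1/|dx|=1.1547 1/|dy|=2.0000
    cross y-line → (4,1), t=0.7200
    cross x-line → (3,1), t=0.8776
    cross x-line → (2,1), t=2.0323
    cross y-line → (2,0), t=2.7200 (wall)
  → r_3 = 2.7200

ranges = [0.2771, 1.5200, 2.7200]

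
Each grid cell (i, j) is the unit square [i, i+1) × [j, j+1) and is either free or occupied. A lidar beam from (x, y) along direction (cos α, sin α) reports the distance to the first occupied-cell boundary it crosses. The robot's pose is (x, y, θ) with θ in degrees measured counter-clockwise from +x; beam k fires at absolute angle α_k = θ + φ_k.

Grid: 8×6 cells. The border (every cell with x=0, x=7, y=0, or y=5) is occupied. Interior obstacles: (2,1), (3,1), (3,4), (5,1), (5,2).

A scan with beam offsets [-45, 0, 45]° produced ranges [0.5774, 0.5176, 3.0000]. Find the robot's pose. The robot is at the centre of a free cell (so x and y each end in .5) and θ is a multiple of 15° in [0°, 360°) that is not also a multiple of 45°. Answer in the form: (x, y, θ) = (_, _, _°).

Enumerate (i+0.5, j+0.5, θ) over the 19 free cells and 16 admissible headings. For each, cast all 3 beams and compare to the given ranges.
  (1.5, 1.5, 60°): beam 1 = 0.5176 ≠ 0.5774 ✗
  (1.5, 1.5, 75°): beam 2 = 3.6235 ≠ 0.5176 ✗
  (3.5, 3.5, 30°): beam 1 = 1.9319 ≠ 0.5774 ✗
  …
  (1.5, 1.5, 15°): r_1=0.5774, r_2=0.5176, r_3=3.0000 — all match ✓
Only this pose fits every beam.

(x, y, θ) = (1.5, 1.5, 15°)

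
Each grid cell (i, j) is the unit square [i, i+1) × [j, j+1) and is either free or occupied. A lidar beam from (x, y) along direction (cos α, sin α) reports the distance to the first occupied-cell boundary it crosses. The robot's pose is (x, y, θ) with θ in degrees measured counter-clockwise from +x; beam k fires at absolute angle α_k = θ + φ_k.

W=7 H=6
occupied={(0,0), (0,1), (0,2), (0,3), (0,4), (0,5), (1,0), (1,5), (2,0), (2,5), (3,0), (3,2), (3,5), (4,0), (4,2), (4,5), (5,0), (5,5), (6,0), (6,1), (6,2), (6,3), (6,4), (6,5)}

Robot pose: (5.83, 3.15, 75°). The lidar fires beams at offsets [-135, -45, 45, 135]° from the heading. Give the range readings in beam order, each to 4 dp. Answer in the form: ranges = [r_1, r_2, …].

beam 1: φ=-135°, α=300°
  direction (0.5000, -0.8660); cell (5,3); t to first gridline: x 0.3400, y 0.1732 (then +2.0000 / +1.1547)
    (5,2) via y @ 0.1732
    (6,2) via x @ 0.3400  # hit
  → r_1 = 0.3400
beam 2: φ=-45°, α=30°
  direction (0.8660, 0.5000); cell (5,3); t to first gridline: x 0.1963, y 1.7000 (then +1.1547 / +2.0000)
    (6,3) via x @ 0.1963  # hit
  → r_2 = 0.1963
beam 3: φ=45°, α=120°
  direction (-0.5000, 0.8660); cell (5,3); t to first gridline: x 1.6600, y 0.9815 (then +2.0000 / +1.1547)
    (5,4) via y @ 0.9815
    (4,4) via x @ 1.6600
    (4,5) via y @ 2.1362  # hit
  → r_3 = 2.1362
beam 4: φ=135°, α=210°
  direction (-0.8660, -0.5000); cell (5,3); t to first gridline: x 0.9584, y 0.3000 (then +1.1547 / +2.0000)
    (5,2) via y @ 0.3000
    (4,2) via x @ 0.9584  # hit
  → r_4 = 0.9584

ranges = [0.3400, 0.1963, 2.1362, 0.9584]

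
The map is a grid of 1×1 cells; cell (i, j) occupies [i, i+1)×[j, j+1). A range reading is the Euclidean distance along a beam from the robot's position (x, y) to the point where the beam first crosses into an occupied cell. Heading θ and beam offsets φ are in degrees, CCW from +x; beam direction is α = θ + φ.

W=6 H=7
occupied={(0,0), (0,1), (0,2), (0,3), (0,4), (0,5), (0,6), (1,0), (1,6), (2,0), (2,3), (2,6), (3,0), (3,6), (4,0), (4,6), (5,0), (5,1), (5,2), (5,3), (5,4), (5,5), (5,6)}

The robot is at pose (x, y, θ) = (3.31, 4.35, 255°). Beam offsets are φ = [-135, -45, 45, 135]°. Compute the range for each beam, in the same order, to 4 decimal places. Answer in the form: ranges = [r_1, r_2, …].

ranges = [1.9053, 0.7000, 3.3800, 1.9514]

beam 1: φ=-135°, α=120°
  dir = (cos 120°, sin 120°) = (-0.5000, 0.8660); from cell (3,4)
  next x-line at t=0.6200, next y-line at t=0.7506; Δt_x=2.0000, Δt_y=1.1547
    x: enter (2,4) at t=0.6200
    y: enter (2,5) at t=0.7506
    y: enter (2,6) at t=1.9053 ← occupied
  → r_1 = 1.9053
beam 2: φ=-45°, α=210°
  dir = (cos 210°, sin 210°) = (-0.8660, -0.5000); from cell (3,4)
  next x-line at t=0.3580, next y-line at t=0.7000; Δt_x=1.1547, Δt_y=2.0000
    x: enter (2,4) at t=0.3580
    y: enter (2,3) at t=0.7000 ← occupied
  → r_2 = 0.7000
beam 3: φ=45°, α=300°
  dir = (cos 300°, sin 300°) = (0.5000, -0.8660); from cell (3,4)
  next x-line at t=1.3800, next y-line at t=0.4041; Δt_x=2.0000, Δt_y=1.1547
    y: enter (3,3) at t=0.4041
    x: enter (4,3) at t=1.3800
    y: enter (4,2) at t=1.5588
    y: enter (4,1) at t=2.7135
    x: enter (5,1) at t=3.3800 ← occupied
  → r_3 = 3.3800
beam 4: φ=135°, α=30°
  dir = (cos 30°, sin 30°) = (0.8660, 0.5000); from cell (3,4)
  next x-line at t=0.7967, next y-line at t=1.3000; Δt_x=1.1547, Δt_y=2.0000
    x: enter (4,4) at t=0.7967
    y: enter (4,5) at t=1.3000
    x: enter (5,5) at t=1.9514 ← occupied
  → r_4 = 1.9514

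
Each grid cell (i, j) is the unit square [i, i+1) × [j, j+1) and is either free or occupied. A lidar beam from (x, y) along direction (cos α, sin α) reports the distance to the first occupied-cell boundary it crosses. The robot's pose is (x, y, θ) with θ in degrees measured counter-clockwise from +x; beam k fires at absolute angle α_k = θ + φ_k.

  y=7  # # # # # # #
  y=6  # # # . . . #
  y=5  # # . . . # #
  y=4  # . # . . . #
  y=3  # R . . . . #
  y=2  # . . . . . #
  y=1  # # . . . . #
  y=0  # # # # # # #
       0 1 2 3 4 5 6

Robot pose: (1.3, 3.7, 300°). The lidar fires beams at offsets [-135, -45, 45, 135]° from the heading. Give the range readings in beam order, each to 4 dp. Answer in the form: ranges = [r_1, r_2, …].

beam 1: φ=-135°, α=165°
  cosα=-0.9659 sinα=0.2588 | (1,3) | tMaxX 0.3106 tMaxY 1.1591 | tΔX 1.0353 tΔY 3.8637
    t=0.3106 [x] (0,3) — stop
  → r_1 = 0.3106
beam 2: φ=-45°, α=255°
  cosα=-0.2588 sinα=-0.9659 | (1,3) | tMaxX 1.1591 tMaxY 0.7247 | tΔX 3.8637 tΔY 1.0353
    t=0.7247 [y] (1,2)
    t=1.1591 [x] (0,2) — stop
  → r_2 = 1.1591
beam 3: φ=45°, α=345°
  cosα=0.9659 sinα=-0.2588 | (1,3) | tMaxX 0.7247 tMaxY 2.7046 | tΔX 1.0353 tΔY 3.8637
    t=0.7247 [x] (2,3)
    t=1.7600 [x] (3,3)
    t=2.7046 [y] (3,2)
    t=2.7952 [x] (4,2)
    t=3.8305 [x] (5,2)
    t=4.8658 [x] (6,2) — stop
  → r_3 = 4.8658
beam 4: φ=135°, α=75°
  cosα=0.2588 sinα=0.9659 | (1,3) | tMaxX 2.7046 tMaxY 0.3106 | tΔX 3.8637 tΔY 1.0353
    t=0.3106 [y] (1,4)
    t=1.3459 [y] (1,5) — stop
  → r_4 = 1.3459

ranges = [0.3106, 1.1591, 4.8658, 1.3459]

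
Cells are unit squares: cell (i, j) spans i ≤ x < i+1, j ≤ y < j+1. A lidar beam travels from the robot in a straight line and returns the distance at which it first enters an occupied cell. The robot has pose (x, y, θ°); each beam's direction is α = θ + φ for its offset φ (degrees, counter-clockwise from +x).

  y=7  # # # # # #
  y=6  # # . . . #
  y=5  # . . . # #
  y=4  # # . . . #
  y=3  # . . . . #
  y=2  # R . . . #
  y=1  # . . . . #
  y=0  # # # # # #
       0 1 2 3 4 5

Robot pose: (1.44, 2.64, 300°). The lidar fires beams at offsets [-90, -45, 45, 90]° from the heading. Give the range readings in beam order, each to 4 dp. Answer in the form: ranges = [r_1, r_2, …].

ranges = [0.5081, 1.6979, 3.6856, 4.1107]

beam 1: φ=-90°, α=210°
  cosα=-0.8660 sinα=-0.5000 | (1,2) | tMaxX 0.5081 tMaxY 1.2800 | tΔX 1.1547 tΔY 2.0000
    t=0.5081 [x] (0,2) — stop
  → r_1 = 0.5081
beam 2: φ=-45°, α=255°
  cosα=-0.2588 sinα=-0.9659 | (1,2) | tMaxX 1.7000 tMaxY 0.6626 | tΔX 3.8637 tΔY 1.0353
    t=0.6626 [y] (1,1)
    t=1.6979 [y] (1,0) — stop
  → r_2 = 1.6979
beam 3: φ=45°, α=345°
  cosα=0.9659 sinα=-0.2588 | (1,2) | tMaxX 0.5798 tMaxY 2.4728 | tΔX 1.0353 tΔY 3.8637
    t=0.5798 [x] (2,2)
    t=1.6150 [x] (3,2)
    t=2.4728 [y] (3,1)
    t=2.6503 [x] (4,1)
    t=3.6856 [x] (5,1) — stop
  → r_3 = 3.6856
beam 4: φ=90°, α=30°
  cosα=0.8660 sinα=0.5000 | (1,2) | tMaxX 0.6466 tMaxY 0.7200 | tΔX 1.1547 tΔY 2.0000
    t=0.6466 [x] (2,2)
    t=0.7200 [y] (2,3)
    t=1.8013 [x] (3,3)
    t=2.7200 [y] (3,4)
    t=2.9560 [x] (4,4)
    t=4.1107 [x] (5,4) — stop
  → r_4 = 4.1107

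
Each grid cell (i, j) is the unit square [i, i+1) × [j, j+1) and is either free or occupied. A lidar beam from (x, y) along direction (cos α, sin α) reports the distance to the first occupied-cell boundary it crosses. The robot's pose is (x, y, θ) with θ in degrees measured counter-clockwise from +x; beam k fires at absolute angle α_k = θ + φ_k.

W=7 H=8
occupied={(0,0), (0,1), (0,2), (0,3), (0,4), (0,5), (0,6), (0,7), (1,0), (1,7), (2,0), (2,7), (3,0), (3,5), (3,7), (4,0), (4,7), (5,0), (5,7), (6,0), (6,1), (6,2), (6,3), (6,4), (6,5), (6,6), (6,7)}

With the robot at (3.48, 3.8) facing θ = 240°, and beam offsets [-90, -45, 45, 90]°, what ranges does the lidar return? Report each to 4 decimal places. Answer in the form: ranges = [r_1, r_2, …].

ranges = [2.8637, 2.5675, 2.8988, 2.9098]

beam 1: φ=-90°, α=150°
  d=(-0.8660,0.5000)  start (3,3)  tX=0.5543 tY=0.4000  stride 1/|dx|=1.1547 1/|dy|=2.0000
    cross y-line → (3,4), t=0.4000
    cross x-line → (2,4), t=0.5543
    cross x-line → (1,4), t=1.7090
    cross y-line → (1,5), t=2.4000
    cross x-line → (0,5), t=2.8637 (wall)
  → r_1 = 2.8637
beam 2: φ=-45°, α=195°
  d=(-0.9659,-0.2588)  start (3,3)  tX=0.4969 tY=3.0910  stride 1/|dx|=1.0353 1/|dy|=3.8637
    cross x-line → (2,3), t=0.4969
    cross x-line → (1,3), t=1.5322
    cross x-line → (0,3), t=2.5675 (wall)
  → r_2 = 2.5675
beam 3: φ=45°, α=285°
  d=(0.2588,-0.9659)  start (3,3)  tX=2.0091 tY=0.8282  stride 1/|dx|=3.8637 1/|dy|=1.0353
    cross y-line → (3,2), t=0.8282
    cross y-line → (3,1), t=1.8635
    cross x-line → (4,1), t=2.0091
    cross y-line → (4,0), t=2.8988 (wall)
  → r_3 = 2.8988
beam 4: φ=90°, α=330°
  d=(0.8660,-0.5000)  start (3,3)  tX=0.6004 tY=1.6000  stride 1/|dx|=1.1547 1/|dy|=2.0000
    cross x-line → (4,3), t=0.6004
    cross y-line → (4,2), t=1.6000
    cross x-line → (5,2), t=1.7551
    cross x-line → (6,2), t=2.9098 (wall)
  → r_4 = 2.9098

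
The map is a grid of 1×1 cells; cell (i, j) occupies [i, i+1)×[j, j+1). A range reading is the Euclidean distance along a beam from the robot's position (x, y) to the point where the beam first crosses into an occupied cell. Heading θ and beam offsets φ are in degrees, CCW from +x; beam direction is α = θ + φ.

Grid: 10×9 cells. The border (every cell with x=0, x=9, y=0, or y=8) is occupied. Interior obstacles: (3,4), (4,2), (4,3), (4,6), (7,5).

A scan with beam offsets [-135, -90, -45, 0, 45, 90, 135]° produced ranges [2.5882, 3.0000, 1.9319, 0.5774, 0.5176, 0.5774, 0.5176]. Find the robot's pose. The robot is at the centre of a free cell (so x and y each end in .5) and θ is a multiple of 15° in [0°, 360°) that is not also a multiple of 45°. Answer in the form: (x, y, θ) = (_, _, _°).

Candidates: 51 free-cell centres × 16 headings = 816 poses. Raycast each; keep the one whose scan matches to 4 dp.
  (6.5, 1.5, 165°): beam 1 = 2.8868 ≠ 2.5882 ✗
  (2.5, 6.5, 60°): beam 1 = 1.9319 ≠ 2.5882 ✗
  (1.5, 1.5, 345°): beam 1 = 0.5774 ≠ 2.5882 ✗
  (7.5, 3.5, 330°): beam 2 = 2.8868 ≠ 3.0000 ✗
  …
  (1.5, 1.5, 150°): r_1=2.5882, r_2=3.0000, r_3=1.9319, r_4=0.5774, r_5=0.5176, r_6=0.5774, r_7=0.5176 — all match ✓
No second candidate reproduces the full scan.

(x, y, θ) = (1.5, 1.5, 150°)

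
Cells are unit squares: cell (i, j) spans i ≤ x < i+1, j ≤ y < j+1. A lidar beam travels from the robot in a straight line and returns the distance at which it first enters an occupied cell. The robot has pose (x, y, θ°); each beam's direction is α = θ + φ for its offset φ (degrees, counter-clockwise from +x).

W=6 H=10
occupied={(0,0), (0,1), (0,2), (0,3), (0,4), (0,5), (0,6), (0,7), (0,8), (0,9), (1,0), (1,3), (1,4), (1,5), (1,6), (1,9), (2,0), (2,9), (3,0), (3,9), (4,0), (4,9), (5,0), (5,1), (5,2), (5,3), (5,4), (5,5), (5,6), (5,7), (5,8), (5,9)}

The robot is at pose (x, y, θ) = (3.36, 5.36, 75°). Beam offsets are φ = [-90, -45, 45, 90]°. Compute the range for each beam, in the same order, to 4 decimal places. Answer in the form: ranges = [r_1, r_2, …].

beam 1: φ=-90°, α=345°
  direction (0.9659, -0.2588); cell (3,5); t to first gridline: x 0.6626, y 1.3909 (then +1.0353 / +3.8637)
    (4,5) via x @ 0.6626
    (4,4) via y @ 1.3909
    (5,4) via x @ 1.6979  # hit
  → r_1 = 1.6979
beam 2: φ=-45°, α=30°
  direction (0.8660, 0.5000); cell (3,5); t to first gridline: x 0.7390, y 1.2800 (then +1.1547 / +2.0000)
    (4,5) via x @ 0.7390
    (4,6) via y @ 1.2800
    (5,6) via x @ 1.8937  # hit
  → r_2 = 1.8937
beam 3: φ=45°, α=120°
  direction (-0.5000, 0.8660); cell (3,5); t to first gridline: x 0.7200, y 0.7390 (then +2.0000 / +1.1547)
    (2,5) via x @ 0.7200
    (2,6) via y @ 0.7390
    (2,7) via y @ 1.8937
    (1,7) via x @ 2.7200
    (1,8) via y @ 3.0484
    (1,9) via y @ 4.2031  # hit
  → r_3 = 4.2031
beam 4: φ=90°, α=165°
  direction (-0.9659, 0.2588); cell (3,5); t to first gridline: x 0.3727, y 2.4728 (then +1.0353 / +3.8637)
    (2,5) via x @ 0.3727
    (1,5) via x @ 1.4080  # hit
  → r_4 = 1.4080

ranges = [1.6979, 1.8937, 4.2031, 1.4080]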